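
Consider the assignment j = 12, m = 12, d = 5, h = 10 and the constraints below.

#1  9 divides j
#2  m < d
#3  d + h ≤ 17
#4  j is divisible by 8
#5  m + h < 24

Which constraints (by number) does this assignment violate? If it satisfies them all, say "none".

#1 12 = 9×1 + 3, so 9 does not divide 12  ✗
#2 m = 12, d = 5; 12 ≥ 5 (want <)  ✗
#3 d + h = 5 + 10 = 15; 15 ≤ 17  ✓
#4 12 = 8×1 + 4, so 8 does not divide 12  ✗
#5 m + h = 12 + 10 = 22; 22 < 24  ✓

Constraints 1, 2, and 4 do not hold.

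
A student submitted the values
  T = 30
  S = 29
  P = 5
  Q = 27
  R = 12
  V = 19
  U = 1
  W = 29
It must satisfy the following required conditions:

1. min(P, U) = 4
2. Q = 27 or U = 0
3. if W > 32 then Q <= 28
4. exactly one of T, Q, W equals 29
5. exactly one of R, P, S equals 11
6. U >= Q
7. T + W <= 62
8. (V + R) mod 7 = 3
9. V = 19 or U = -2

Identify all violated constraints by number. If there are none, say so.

No — constraints 1, 5, and 6 are not satisfied.

1. min(5, 1) = 1, not 4  ✘
2. Q = 27 = 27 (first disjunct)  ✔
3. W = 29, not > 32; antecedent false, conditional vacuously true  ✔
4. T=30, Q=27, W=29; 1 of them equals 29  ✔
5. R=12, P=5, S=29; 0 of them equal 11, not exactly one  ✘
6. U = 1, Q = 27; 1 < 27 (want ≥)  ✘
7. T + W = 30 + 29 = 59; 59 ≤ 62  ✔
8. V + R = 31; 31 mod 7 = 3  ✔
9. V = 19 = 19 (first disjunct)  ✔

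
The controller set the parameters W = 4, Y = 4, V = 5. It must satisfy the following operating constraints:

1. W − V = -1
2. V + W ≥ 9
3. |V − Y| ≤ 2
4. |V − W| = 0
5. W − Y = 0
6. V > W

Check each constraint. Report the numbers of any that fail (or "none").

No — constraint 4 is not satisfied.

1. W − V = 4 − 5 = -1 — OK.
2. V + W = 5 + 4 = 9; 9 ≥ 9 — OK.
3. |5 − 4| = 1; 1 ≤ 2 — OK.
4. |5 − 4| = 1, not 0 — violated.
5. W − Y = 4 − 4 = 0 — OK.
6. V = 5, W = 4; 5 > 4 — OK.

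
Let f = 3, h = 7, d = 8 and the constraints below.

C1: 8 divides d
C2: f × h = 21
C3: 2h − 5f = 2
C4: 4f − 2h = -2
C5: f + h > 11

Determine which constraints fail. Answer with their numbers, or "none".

Violated: 3 and 5.

C1: 8 / 8 = 1, so 8 divides 8  ✓
C2: f × h = 3 × 7 = 21  ✓
C3: 2h − 5f = 2(7) − 5(3) = -1, not 2  ✗
C4: 4f − 2h = 4(3) − 2(7) = -2  ✓
C5: f + h = 3 + 7 = 10; 10 ≤ 11, bound 11 not met  ✗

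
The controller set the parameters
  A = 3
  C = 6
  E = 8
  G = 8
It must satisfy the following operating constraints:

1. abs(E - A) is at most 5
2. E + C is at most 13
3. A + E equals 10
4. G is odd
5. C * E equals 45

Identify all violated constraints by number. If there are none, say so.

Violated: 2, 3, 4, and 5.

1. abs(8 - 3) = 5; 5 ≤ 5 — satisfied.
2. E + C = 8 + 6 = 14; 14 > 13, bound 13 not met — violated.
3. A + E = 3 + 8 = 11, not 10 — violated.
4. G = 8 is even — violated.
5. C * E = 6 * 8 = 48, not 45 — violated.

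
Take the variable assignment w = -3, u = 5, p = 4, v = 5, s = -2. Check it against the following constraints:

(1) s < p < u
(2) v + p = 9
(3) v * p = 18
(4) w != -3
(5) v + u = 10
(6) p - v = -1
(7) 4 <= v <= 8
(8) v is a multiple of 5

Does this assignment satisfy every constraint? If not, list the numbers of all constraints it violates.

(1) values -2 < 4 < 5 — satisfied.
(2) v + p = 5 + 4 = 9 — satisfied.
(3) v * p = 5 * 4 = 20, not 18 — violated.
(4) w = -3, but -3 is required to differ — violated.
(5) v + u = 5 + 5 = 10 — satisfied.
(6) p - v = 4 - 5 = -1 — satisfied.
(7) v = 5 lies in [4, 8] — satisfied.
(8) 5 / 5 = 1, so 5 divides 5 — satisfied.

The assignment fails constraints 3 and 4.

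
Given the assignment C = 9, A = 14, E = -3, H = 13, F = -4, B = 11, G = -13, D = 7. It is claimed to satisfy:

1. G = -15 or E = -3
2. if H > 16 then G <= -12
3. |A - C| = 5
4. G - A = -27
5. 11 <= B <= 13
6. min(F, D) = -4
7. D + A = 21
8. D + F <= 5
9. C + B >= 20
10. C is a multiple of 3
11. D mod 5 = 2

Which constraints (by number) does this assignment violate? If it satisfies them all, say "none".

Yes — all constraints hold.

1. G = -13 ≠ -15, but E = -3 = -3 (second disjunct) — holds.
2. H = 13, not > 16; antecedent false, conditional vacuously true — holds.
3. |14 - 9| = 5 — holds.
4. G - A = -13 - 14 = -27 — holds.
5. B = 11 lies in [11, 13] — holds.
6. min(-4, 7) = -4 — holds.
7. D + A = 7 + 14 = 21 — holds.
8. D + F = 7 + (-4) = 3; 3 ≤ 5 — holds.
9. C + B = 9 + 11 = 20; 20 ≥ 20 — holds.
10. 9 / 3 = 3, so 3 divides 9 — holds.
11. 7 mod 5 = 2 — holds.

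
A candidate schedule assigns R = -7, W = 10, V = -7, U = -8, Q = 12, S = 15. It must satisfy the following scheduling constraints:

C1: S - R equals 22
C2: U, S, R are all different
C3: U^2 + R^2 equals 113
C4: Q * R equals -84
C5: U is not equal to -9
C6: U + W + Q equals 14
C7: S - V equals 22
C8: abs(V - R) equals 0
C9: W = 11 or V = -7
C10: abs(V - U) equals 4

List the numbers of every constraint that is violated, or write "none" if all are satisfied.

Constraint 10 does not hold.

C1: S - R = 15 - (-7) = 22 — holds.
C2: values -8, 15, -7 are pairwise distinct — holds.
C3: U^2 + R^2 = (-8)^2 + (-7)^2 = 64 + 49 = 113 — holds.
C4: Q * R = 12 * (-7) = -84 — holds.
C5: U = -8, and -8 ≠ -9 — holds.
C6: U + W + Q = -8 + 10 + 12 = 14 — holds.
C7: S - V = 15 - (-7) = 22 — holds.
C8: abs(-7 - (-7)) = 0 — holds.
C9: W = 10 ≠ 11, but V = -7 = -7 (second disjunct) — holds.
C10: abs(-7 - (-8)) = 1, not 4 — does not hold.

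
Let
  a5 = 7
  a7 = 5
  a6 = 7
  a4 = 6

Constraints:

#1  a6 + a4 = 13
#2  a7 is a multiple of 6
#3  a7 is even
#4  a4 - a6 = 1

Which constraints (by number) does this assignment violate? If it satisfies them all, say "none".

#1 a6 + a4 = 7 + 6 = 13  OK
#2 5 = 6*0 + 5, so 6 does not divide 5  FAIL
#3 a7 = 5 is odd  FAIL
#4 a4 - a6 = 6 - 7 = -1, not 1  FAIL

Constraints 2, 3, and 4 are violated.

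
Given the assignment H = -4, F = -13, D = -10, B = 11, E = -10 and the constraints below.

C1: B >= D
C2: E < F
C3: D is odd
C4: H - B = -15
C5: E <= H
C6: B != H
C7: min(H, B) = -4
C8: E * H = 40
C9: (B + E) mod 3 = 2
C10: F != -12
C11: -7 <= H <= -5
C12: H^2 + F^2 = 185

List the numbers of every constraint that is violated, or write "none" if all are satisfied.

Constraints 2, 3, 9, and 11 are violated.

C1: B = 11, D = -10; 11 ≥ -10 — holds.
C2: E = -10, F = -13; -10 ≥ -13 (want <) — fails.
C3: D = -10 is even — fails.
C4: H - B = -4 - 11 = -15 — holds.
C5: E = -10, H = -4; -10 ≤ -4 — holds.
C6: B = 11, H = -4; distinct — holds.
C7: min(-4, 11) = -4 — holds.
C8: E * H = -10 * (-4) = 40 — holds.
C9: B + E = 1; 1 mod 3 = 1, not 2 — fails.
C10: F = -13, and -13 ≠ -12 — holds.
C11: H = -4 is outside [-7, -5] — fails.
C12: H^2 + F^2 = (-4)^2 + (-13)^2 = 16 + 169 = 185 — holds.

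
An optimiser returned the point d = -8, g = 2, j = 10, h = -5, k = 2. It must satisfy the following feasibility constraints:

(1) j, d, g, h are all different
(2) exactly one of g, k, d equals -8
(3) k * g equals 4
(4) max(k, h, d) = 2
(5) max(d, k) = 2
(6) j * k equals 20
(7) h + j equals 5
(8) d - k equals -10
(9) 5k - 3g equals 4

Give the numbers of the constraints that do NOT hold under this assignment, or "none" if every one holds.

No violations.

(1) values 10, -8, 2, -5 are pairwise distinct — satisfied.
(2) g=2, k=2, d=-8; 1 of them equals -8 — satisfied.
(3) k * g = 2 * 2 = 4 — satisfied.
(4) max(2, -5, -8) = 2 — satisfied.
(5) max(-8, 2) = 2 — satisfied.
(6) j * k = 10 * 2 = 20 — satisfied.
(7) h + j = -5 + 10 = 5 — satisfied.
(8) d - k = -8 - 2 = -10 — satisfied.
(9) 5k - 3g = 5(2) - 3(2) = 4 — satisfied.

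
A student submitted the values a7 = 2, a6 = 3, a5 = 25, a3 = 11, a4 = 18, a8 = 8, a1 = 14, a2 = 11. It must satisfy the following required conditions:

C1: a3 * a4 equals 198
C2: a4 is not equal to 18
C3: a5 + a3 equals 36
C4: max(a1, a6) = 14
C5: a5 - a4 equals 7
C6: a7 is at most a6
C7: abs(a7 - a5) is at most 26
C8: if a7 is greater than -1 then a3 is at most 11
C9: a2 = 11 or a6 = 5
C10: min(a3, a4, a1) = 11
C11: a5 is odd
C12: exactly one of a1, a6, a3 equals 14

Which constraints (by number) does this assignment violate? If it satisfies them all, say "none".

C1: a3 * a4 = 11 * 18 = 198  true
C2: a4 = 18, but 18 is required to differ  false
C3: a5 + a3 = 25 + 11 = 36  true
C4: max(14, 3) = 14  true
C5: a5 - a4 = 25 - 18 = 7  true
C6: a7 = 2, a6 = 3; 2 ≤ 3  true
C7: abs(2 - 25) = 23; 23 ≤ 26  true
C8: a7 = 2 > -1, so we need a3 ≤ 11; a3 = 11 ≤ 11  true
C9: a2 = 11 = 11 (first disjunct)  true
C10: min(11, 18, 14) = 11  true
C11: a5 = 25 is odd  true
C12: a1=14, a6=3, a3=11; 1 of them equals 14  true

Constraint 2 is violated.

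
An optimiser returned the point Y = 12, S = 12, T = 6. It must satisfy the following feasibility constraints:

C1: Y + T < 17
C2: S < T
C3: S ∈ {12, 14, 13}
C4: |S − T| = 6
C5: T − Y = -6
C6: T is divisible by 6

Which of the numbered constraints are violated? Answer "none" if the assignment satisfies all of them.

No — constraints 1 and 2 are not satisfied.

C1: Y + T = 12 + 6 = 18; 18 ≥ 17, bound 17 not met — violated.
C2: S = 12, T = 6; 12 ≥ 6 (want <) — violated.
C3: S = 12 is in {12, 14, 13} — OK.
C4: |12 − 6| = 6 — OK.
C5: T − Y = 6 − 12 = -6 — OK.
C6: 6 / 6 = 1, so 6 divides 6 — OK.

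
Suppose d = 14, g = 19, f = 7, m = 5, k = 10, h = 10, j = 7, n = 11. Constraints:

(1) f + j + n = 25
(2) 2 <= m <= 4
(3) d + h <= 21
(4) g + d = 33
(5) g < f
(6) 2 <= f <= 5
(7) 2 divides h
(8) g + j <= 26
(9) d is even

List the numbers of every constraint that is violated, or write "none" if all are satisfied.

No — constraints 2, 3, 5, 6 are not satisfied.

(1) f + j + n = 7 + 7 + 11 = 25  ✔
(2) m = 5 is outside [2, 4]  ✘
(3) d + h = 14 + 10 = 24; 24 > 21, bound 21 not met  ✘
(4) g + d = 19 + 14 = 33  ✔
(5) g = 19, f = 7; 19 ≥ 7 (want <)  ✘
(6) f = 7 is outside [2, 5]  ✘
(7) 10 / 2 = 5, so 2 divides 10  ✔
(8) g + j = 19 + 7 = 26; 26 ≤ 26  ✔
(9) d = 14 is even  ✔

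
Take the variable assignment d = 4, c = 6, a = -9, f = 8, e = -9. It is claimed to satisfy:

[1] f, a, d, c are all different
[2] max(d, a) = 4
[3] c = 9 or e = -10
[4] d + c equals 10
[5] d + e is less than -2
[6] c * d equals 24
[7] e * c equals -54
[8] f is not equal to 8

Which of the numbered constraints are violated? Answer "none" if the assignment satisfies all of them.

Constraints 3, 8 do not hold.

[1] values 8, -9, 4, 6 are pairwise distinct — holds.
[2] max(4, -9) = 4 — holds.
[3] c = 6 ≠ 9 and e = -9 ≠ -10; both disjuncts false — fails.
[4] d + c = 4 + 6 = 10 — holds.
[5] d + e = 4 + (-9) = -5; -5 < -2 — holds.
[6] c * d = 6 * 4 = 24 — holds.
[7] e * c = -9 * 6 = -54 — holds.
[8] f = 8, but 8 is required to differ — fails.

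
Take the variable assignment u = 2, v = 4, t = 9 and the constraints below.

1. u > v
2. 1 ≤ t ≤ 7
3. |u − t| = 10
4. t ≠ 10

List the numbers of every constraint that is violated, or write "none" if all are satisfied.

1. u = 2, v = 4; 2 ≤ 4 (want >) — fails.
2. t = 9 is outside [1, 7] — fails.
3. |2 − 9| = 7, not 10 — fails.
4. t = 9, and 9 ≠ 10 — holds.

Constraints 1, 2, 3 do not hold.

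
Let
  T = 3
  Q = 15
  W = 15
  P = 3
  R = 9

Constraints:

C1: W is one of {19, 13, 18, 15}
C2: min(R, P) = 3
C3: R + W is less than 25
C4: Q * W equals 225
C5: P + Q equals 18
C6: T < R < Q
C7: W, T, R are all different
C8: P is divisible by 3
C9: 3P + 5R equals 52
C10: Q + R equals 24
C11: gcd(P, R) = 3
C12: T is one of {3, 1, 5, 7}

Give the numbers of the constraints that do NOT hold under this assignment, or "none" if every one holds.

Constraint 9 does not hold.

C1: W = 15 is in {19, 13, 18, 15} — holds.
C2: min(9, 3) = 3 — holds.
C3: R + W = 9 + 15 = 24; 24 < 25 — holds.
C4: Q * W = 15 * 15 = 225 — holds.
C5: P + Q = 3 + 15 = 18 — holds.
C6: values 3 < 9 < 15 — holds.
C7: values 15, 3, 9 are pairwise distinct — holds.
C8: 3 / 3 = 1, so 3 divides 3 — holds.
C9: 3P + 5R = 3(3) + 5(9) = 54, not 52 — fails.
C10: Q + R = 15 + 9 = 24 — holds.
C11: gcd(3, 9) = 3 — holds.
C12: T = 3 is in {3, 1, 5, 7} — holds.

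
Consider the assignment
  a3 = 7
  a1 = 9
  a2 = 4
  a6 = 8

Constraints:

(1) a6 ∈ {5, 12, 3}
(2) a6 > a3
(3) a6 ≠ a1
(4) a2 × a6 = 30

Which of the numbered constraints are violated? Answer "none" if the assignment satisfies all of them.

The assignment fails constraints 1, 4.

(1) a6 = 8 is not in {5, 12, 3}  no
(2) a6 = 8, a3 = 7; 8 > 7  yes
(3) a6 = 8, a1 = 9; distinct  yes
(4) a2 × a6 = 4 × 8 = 32, not 30  no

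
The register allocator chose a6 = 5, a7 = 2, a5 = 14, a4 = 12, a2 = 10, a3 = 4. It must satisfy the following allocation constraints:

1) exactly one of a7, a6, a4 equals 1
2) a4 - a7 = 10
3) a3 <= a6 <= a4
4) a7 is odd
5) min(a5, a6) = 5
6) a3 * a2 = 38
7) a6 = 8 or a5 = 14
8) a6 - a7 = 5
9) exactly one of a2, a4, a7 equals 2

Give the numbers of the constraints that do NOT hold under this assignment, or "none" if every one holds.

Constraints 1, 4, 6, and 8 are violated.

1) a7=2, a6=5, a4=12; 0 of them equal 1, not exactly one — does not hold.
2) a4 - a7 = 12 - 2 = 10 — holds.
3) values 4 <= 5 <= 12 — holds.
4) a7 = 2 is even — does not hold.
5) min(14, 5) = 5 — holds.
6) a3 * a2 = 4 * 10 = 40, not 38 — does not hold.
7) a6 = 5 ≠ 8, but a5 = 14 = 14 (second disjunct) — holds.
8) a6 - a7 = 5 - 2 = 3, not 5 — does not hold.
9) a2=10, a4=12, a7=2; 1 of them equals 2 — holds.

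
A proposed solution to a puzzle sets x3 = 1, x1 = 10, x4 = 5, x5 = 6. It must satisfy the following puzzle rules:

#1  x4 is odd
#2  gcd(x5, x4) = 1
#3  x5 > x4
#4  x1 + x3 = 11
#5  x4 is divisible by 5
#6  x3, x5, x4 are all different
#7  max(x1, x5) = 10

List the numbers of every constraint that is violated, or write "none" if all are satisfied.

#1 x4 = 5 is odd  true
#2 gcd(6, 5) = 1  true
#3 x5 = 6, x4 = 5; 6 > 5  true
#4 x1 + x3 = 10 + 1 = 11  true
#5 5 / 5 = 1, so 5 divides 5  true
#6 values 1, 6, 5 are pairwise distinct  true
#7 max(10, 6) = 10  true

The assignment satisfies every constraint.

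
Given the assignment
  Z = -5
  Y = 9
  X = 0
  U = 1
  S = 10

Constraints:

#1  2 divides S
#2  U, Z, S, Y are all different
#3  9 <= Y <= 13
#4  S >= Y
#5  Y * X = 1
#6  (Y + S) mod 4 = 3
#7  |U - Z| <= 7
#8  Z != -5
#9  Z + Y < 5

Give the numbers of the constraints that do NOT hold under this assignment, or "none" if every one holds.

No — constraints 5 and 8 are not satisfied.

#1 10 / 2 = 5, so 2 divides 10  ✔
#2 values 1, -5, 10, 9 are pairwise distinct  ✔
#3 Y = 9 lies in [9, 13]  ✔
#4 S = 10, Y = 9; 10 ≥ 9  ✔
#5 Y * X = 9 * 0 = 0, not 1  ✘
#6 Y + S = 19; 19 mod 4 = 3  ✔
#7 |1 - (-5)| = 6; 6 ≤ 7  ✔
#8 Z = -5, but -5 is required to differ  ✘
#9 Z + Y = -5 + 9 = 4; 4 < 5  ✔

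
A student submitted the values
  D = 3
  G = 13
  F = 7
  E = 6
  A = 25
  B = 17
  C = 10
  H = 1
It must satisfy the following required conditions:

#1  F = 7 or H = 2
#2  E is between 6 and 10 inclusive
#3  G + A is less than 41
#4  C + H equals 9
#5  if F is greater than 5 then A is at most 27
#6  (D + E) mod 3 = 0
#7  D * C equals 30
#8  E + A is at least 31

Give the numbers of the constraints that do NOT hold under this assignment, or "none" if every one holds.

Violated: 4.

#1 F = 7 = 7 (first disjunct) — OK.
#2 E = 6 lies in [6, 10] — OK.
#3 G + A = 13 + 25 = 38; 38 < 41 — OK.
#4 C + H = 10 + 1 = 11, not 9 — violated.
#5 F = 7 > 5, so we need A ≤ 27; A = 25 ≤ 27 — OK.
#6 D + E = 9; 9 mod 3 = 0 — OK.
#7 D * C = 3 * 10 = 30 — OK.
#8 E + A = 6 + 25 = 31; 31 ≥ 31 — OK.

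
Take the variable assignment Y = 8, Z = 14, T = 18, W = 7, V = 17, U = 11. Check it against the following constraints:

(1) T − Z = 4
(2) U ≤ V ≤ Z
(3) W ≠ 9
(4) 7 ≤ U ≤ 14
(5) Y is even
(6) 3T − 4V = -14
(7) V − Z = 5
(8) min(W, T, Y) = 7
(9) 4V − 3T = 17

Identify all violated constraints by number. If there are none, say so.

Constraints 2, 7, and 9 are violated.

(1) T − Z = 18 − 14 = 4  yes
(2) values 11, 17, 14; V = 17 is not ≤ Z = 14  no
(3) W = 7, and 7 ≠ 9  yes
(4) U = 11 lies in [7, 14]  yes
(5) Y = 8 is even  yes
(6) 3T − 4V = 3(18) − 4(17) = -14  yes
(7) V − Z = 17 − 14 = 3, not 5  no
(8) min(7, 18, 8) = 7  yes
(9) 4V − 3T = 4(17) − 3(18) = 14, not 17  no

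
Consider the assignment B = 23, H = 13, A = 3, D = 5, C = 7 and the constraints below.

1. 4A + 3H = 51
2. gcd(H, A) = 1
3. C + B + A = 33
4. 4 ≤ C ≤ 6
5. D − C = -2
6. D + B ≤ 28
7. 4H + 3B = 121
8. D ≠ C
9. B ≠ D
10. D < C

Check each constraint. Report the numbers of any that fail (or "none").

1. 4A + 3H = 4(3) + 3(13) = 51  true
2. gcd(13, 3) = 1  true
3. C + B + A = 7 + 23 + 3 = 33  true
4. C = 7 is outside [4, 6]  false
5. D − C = 5 − 7 = -2  true
6. D + B = 5 + 23 = 28; 28 ≤ 28  true
7. 4H + 3B = 4(13) + 3(23) = 121  true
8. D = 5, C = 7; distinct  true
9. B = 23, D = 5; distinct  true
10. D = 5, C = 7; 5 < 7  true

Constraint 4 does not hold.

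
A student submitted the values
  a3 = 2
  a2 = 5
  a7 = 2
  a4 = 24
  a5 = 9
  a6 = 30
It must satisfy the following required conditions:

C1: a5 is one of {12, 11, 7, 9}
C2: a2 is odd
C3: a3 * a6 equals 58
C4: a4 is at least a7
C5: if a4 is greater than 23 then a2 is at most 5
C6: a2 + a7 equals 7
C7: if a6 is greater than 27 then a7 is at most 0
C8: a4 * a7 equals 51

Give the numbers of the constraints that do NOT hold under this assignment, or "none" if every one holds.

C1: a5 = 9 is in {12, 11, 7, 9} — holds.
C2: a2 = 5 is odd — holds.
C3: a3 * a6 = 2 * 30 = 60, not 58 — fails.
C4: a4 = 24, a7 = 2; 24 ≥ 2 — holds.
C5: a4 = 24 > 23, so we need a2 ≤ 5; a2 = 5 ≤ 5 — holds.
C6: a2 + a7 = 5 + 2 = 7 — holds.
C7: a6 = 30 > 27, so we need a7 ≤ 0; but a7 = 2 > 0 — fails.
C8: a4 * a7 = 24 * 2 = 48, not 51 — fails.

Constraints 3, 7, 8 are violated.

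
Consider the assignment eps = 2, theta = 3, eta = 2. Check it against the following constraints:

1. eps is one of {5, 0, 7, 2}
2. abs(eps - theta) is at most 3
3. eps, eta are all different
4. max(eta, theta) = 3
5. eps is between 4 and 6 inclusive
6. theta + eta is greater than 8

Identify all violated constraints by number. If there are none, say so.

Constraints 3, 5, and 6 are violated.

1. eps = 2 is in {5, 0, 7, 2}  true
2. abs(2 - 3) = 1; 1 ≤ 3  true
3. eps = eta = 2, not all different  false
4. max(2, 3) = 3  true
5. eps = 2 is outside [4, 6]  false
6. theta + eta = 3 + 2 = 5; 5 ≤ 8, bound 8 not met  false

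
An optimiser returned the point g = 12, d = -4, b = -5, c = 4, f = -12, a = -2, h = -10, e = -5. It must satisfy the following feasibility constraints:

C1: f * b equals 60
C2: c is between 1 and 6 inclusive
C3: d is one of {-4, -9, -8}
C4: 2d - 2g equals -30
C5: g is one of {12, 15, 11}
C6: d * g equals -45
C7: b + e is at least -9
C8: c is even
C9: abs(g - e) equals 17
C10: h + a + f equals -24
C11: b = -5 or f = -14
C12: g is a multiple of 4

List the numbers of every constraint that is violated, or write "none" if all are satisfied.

The assignment fails constraints 4, 6, 7.

C1: f * b = -12 * (-5) = 60 — holds.
C2: c = 4 lies in [1, 6] — holds.
C3: d = -4 is in {-4, -9, -8} — holds.
C4: 2d - 2g = 2(-4) - 2(12) = -32, not -30 — fails.
C5: g = 12 is in {12, 15, 11} — holds.
C6: d * g = -4 * 12 = -48, not -45 — fails.
C7: b + e = -5 + (-5) = -10; -10 < -9, bound -9 not met — fails.
C8: c = 4 is even — holds.
C9: abs(12 - (-5)) = 17 — holds.
C10: h + a + f = -10 + (-2) + (-12) = -24 — holds.
C11: b = -5 = -5 (first disjunct) — holds.
C12: 12 / 4 = 3, so 4 divides 12 — holds.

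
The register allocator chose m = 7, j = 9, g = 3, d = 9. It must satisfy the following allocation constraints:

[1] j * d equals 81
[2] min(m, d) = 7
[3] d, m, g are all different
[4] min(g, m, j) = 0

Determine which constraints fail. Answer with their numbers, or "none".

Constraint 4 does not hold.

[1] j * d = 9 * 9 = 81  true
[2] min(7, 9) = 7  true
[3] values 9, 7, 3 are pairwise distinct  true
[4] min(3, 7, 9) = 3, not 0  false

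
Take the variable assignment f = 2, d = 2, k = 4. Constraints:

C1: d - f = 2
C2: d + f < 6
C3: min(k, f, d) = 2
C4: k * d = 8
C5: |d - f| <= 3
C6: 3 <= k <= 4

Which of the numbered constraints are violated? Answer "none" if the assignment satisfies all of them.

Constraint 1 does not hold.

C1: d - f = 2 - 2 = 0, not 2  ✘
C2: d + f = 2 + 2 = 4; 4 < 6  ✔
C3: min(4, 2, 2) = 2  ✔
C4: k * d = 4 * 2 = 8  ✔
C5: |2 - 2| = 0; 0 ≤ 3  ✔
C6: k = 4 lies in [3, 4]  ✔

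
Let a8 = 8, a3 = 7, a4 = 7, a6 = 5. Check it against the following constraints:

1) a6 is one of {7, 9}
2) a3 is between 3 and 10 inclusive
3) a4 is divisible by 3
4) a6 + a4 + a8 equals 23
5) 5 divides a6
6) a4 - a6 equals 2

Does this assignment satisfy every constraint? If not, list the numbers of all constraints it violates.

1) a6 = 5 is not in {7, 9}  FAIL
2) a3 = 7 lies in [3, 10]  OK
3) 7 = 3*2 + 1, so 3 does not divide 7  FAIL
4) a6 + a4 + a8 = 5 + 7 + 8 = 20, not 23  FAIL
5) 5 / 5 = 1, so 5 divides 5  OK
6) a4 - a6 = 7 - 5 = 2  OK

Violated: 1, 3, and 4.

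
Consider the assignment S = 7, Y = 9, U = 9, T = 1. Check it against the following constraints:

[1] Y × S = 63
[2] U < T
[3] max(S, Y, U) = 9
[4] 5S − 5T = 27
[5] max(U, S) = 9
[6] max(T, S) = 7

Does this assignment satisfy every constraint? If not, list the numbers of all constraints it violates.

Constraints 2, 4 do not hold.

[1] Y × S = 9 × 7 = 63 — holds.
[2] U = 9, T = 1; 9 ≥ 1 (want <) — fails.
[3] max(7, 9, 9) = 9 — holds.
[4] 5S − 5T = 5(7) − 5(1) = 30, not 27 — fails.
[5] max(9, 7) = 9 — holds.
[6] max(1, 7) = 7 — holds.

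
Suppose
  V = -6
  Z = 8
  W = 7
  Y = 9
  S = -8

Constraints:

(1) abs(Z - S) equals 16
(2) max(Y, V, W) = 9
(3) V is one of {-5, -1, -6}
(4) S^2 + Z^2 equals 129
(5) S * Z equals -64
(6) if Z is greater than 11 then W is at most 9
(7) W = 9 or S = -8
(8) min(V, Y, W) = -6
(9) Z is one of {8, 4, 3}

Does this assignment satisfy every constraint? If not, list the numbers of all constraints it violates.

Constraint 4 is violated.

(1) abs(8 - (-8)) = 16  holds
(2) max(9, -6, 7) = 9  holds
(3) V = -6 is in {-5, -1, -6}  holds
(4) S^2 + Z^2 = (-8)^2 + 8^2 = 64 + 64 = 128, not 129  fails
(5) S * Z = -8 * 8 = -64  holds
(6) Z = 8, not > 11; antecedent false, conditional vacuously true  holds
(7) W = 7 ≠ 9, but S = -8 = -8 (second disjunct)  holds
(8) min(-6, 9, 7) = -6  holds
(9) Z = 8 is in {8, 4, 3}  holds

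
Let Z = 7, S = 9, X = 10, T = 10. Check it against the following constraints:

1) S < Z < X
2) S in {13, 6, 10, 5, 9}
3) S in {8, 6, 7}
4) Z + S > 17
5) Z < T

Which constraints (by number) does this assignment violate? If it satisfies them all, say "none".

The assignment fails constraints 1, 3, 4.

1) values 9, 7, 10; S = 9 is not < Z = 7 — does not hold.
2) S = 9 is in {13, 6, 10, 5, 9} — holds.
3) S = 9 is not in {8, 6, 7} — does not hold.
4) Z + S = 7 + 9 = 16; 16 ≤ 17, bound 17 not met — does not hold.
5) Z = 7, T = 10; 7 < 10 — holds.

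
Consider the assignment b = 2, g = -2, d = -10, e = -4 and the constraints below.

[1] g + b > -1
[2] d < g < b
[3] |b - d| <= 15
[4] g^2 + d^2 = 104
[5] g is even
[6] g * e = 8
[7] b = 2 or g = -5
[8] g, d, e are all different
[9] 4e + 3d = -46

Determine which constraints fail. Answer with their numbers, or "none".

[1] g + b = -2 + 2 = 0; 0 > -1 — holds.
[2] values -10 < -2 < 2 — holds.
[3] |2 - (-10)| = 12; 12 ≤ 15 — holds.
[4] g^2 + d^2 = (-2)^2 + (-10)^2 = 4 + 100 = 104 — holds.
[5] g = -2 is even — holds.
[6] g * e = -2 * (-4) = 8 — holds.
[7] b = 2 = 2 (first disjunct) — holds.
[8] values -2, -10, -4 are pairwise distinct — holds.
[9] 4e + 3d = 4(-4) + 3(-10) = -46 — holds.

The assignment satisfies every constraint.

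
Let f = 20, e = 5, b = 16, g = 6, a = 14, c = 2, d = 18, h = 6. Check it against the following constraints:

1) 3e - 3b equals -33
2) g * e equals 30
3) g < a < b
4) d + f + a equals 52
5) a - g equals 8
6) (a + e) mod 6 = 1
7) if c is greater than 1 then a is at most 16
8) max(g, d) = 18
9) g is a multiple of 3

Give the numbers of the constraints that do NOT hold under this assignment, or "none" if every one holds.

1) 3e - 3b = 3(5) - 3(16) = -33 — satisfied.
2) g * e = 6 * 5 = 30 — satisfied.
3) values 6 < 14 < 16 — satisfied.
4) d + f + a = 18 + 20 + 14 = 52 — satisfied.
5) a - g = 14 - 6 = 8 — satisfied.
6) a + e = 19; 19 mod 6 = 1 — satisfied.
7) c = 2 > 1, so we need a ≤ 16; a = 14 ≤ 16 — satisfied.
8) max(6, 18) = 18 — satisfied.
9) 6 / 3 = 2, so 3 divides 6 — satisfied.

Yes — all constraints hold.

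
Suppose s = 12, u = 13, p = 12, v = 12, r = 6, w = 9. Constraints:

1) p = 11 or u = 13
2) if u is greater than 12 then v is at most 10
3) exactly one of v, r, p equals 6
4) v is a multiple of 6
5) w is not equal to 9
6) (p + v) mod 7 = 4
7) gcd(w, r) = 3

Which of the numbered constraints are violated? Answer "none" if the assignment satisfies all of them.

The assignment fails constraints 2, 5, and 6.

1) p = 12 ≠ 11, but u = 13 = 13 (second disjunct)  OK
2) u = 13 > 12, so we need v ≤ 10; but v = 12 > 10  FAIL
3) v=12, r=6, p=12; 1 of them equals 6  OK
4) 12 / 6 = 2, so 6 divides 12  OK
5) w = 9, but 9 is required to differ  FAIL
6) p + v = 24; 24 mod 7 = 3, not 4  FAIL
7) gcd(9, 6) = 3  OK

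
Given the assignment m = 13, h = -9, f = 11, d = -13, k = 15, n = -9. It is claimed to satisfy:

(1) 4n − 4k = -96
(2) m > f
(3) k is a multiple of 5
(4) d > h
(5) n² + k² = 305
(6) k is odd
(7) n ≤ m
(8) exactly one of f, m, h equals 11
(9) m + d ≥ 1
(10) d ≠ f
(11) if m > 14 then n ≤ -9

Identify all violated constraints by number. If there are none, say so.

(1) 4n − 4k = 4(-9) − 4(15) = -96 — OK.
(2) m = 13, f = 11; 13 > 11 — OK.
(3) 15 / 5 = 3, so 5 divides 15 — OK.
(4) d = -13, h = -9; -13 ≤ -9 (want >) — violated.
(5) n² + k² = (-9)² + 15² = 81 + 225 = 306, not 305 — violated.
(6) k = 15 is odd — OK.
(7) n = -9, m = 13; -9 ≤ 13 — OK.
(8) f=11, m=13, h=-9; 1 of them equals 11 — OK.
(9) m + d = 13 + (-13) = 0; 0 < 1, bound 1 not met — violated.
(10) d = -13, f = 11; distinct — OK.
(11) m = 13, not > 14; antecedent false, conditional vacuously true — OK.

Constraints 4, 5, and 9 are violated.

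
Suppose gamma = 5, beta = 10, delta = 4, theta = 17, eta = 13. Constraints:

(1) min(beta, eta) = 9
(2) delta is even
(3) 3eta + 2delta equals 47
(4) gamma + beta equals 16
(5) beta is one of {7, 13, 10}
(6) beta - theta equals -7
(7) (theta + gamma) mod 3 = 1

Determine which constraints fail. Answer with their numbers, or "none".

Constraints 1, 4 are violated.

(1) min(10, 13) = 10, not 9 — violated.
(2) delta = 4 is even — satisfied.
(3) 3eta + 2delta = 3(13) + 2(4) = 47 — satisfied.
(4) gamma + beta = 5 + 10 = 15, not 16 — violated.
(5) beta = 10 is in {7, 13, 10} — satisfied.
(6) beta - theta = 10 - 17 = -7 — satisfied.
(7) theta + gamma = 22; 22 mod 3 = 1 — satisfied.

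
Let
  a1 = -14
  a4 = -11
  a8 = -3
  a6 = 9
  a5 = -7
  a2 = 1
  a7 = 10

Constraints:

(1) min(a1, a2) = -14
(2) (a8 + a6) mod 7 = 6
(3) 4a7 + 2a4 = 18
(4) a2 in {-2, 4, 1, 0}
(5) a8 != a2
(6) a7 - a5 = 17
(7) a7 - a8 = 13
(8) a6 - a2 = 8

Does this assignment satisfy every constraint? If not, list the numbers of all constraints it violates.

(1) min(-14, 1) = -14 — holds.
(2) a8 + a6 = 6; 6 mod 7 = 6 — holds.
(3) 4a7 + 2a4 = 4(10) + 2(-11) = 18 — holds.
(4) a2 = 1 is in {-2, 4, 1, 0} — holds.
(5) a8 = -3, a2 = 1; distinct — holds.
(6) a7 - a5 = 10 - (-7) = 17 — holds.
(7) a7 - a8 = 10 - (-3) = 13 — holds.
(8) a6 - a2 = 9 - 1 = 8 — holds.

None — every constraint holds.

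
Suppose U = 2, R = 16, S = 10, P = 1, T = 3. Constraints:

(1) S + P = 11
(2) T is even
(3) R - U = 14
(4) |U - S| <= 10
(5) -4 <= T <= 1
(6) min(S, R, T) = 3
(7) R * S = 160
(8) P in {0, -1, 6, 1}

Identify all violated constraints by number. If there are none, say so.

(1) S + P = 10 + 1 = 11  holds
(2) T = 3 is odd  fails
(3) R - U = 16 - 2 = 14  holds
(4) |2 - 10| = 8; 8 ≤ 10  holds
(5) T = 3 is outside [-4, 1]  fails
(6) min(10, 16, 3) = 3  holds
(7) R * S = 16 * 10 = 160  holds
(8) P = 1 is in {0, -1, 6, 1}  holds

Constraints 2 and 5 do not hold.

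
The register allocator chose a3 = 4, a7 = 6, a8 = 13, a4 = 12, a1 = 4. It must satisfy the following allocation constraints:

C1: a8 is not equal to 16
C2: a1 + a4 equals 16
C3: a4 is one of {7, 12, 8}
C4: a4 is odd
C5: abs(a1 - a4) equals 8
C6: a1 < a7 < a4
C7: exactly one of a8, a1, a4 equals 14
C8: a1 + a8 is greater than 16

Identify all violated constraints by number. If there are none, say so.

No — constraints 4 and 7 are not satisfied.

C1: a8 = 13, and 13 ≠ 16 — holds.
C2: a1 + a4 = 4 + 12 = 16 — holds.
C3: a4 = 12 is in {7, 12, 8} — holds.
C4: a4 = 12 is even — fails.
C5: abs(4 - 12) = 8 — holds.
C6: values 4 < 6 < 12 — holds.
C7: a8=13, a1=4, a4=12; 0 of them equal 14, not exactly one — fails.
C8: a1 + a8 = 4 + 13 = 17; 17 > 16 — holds.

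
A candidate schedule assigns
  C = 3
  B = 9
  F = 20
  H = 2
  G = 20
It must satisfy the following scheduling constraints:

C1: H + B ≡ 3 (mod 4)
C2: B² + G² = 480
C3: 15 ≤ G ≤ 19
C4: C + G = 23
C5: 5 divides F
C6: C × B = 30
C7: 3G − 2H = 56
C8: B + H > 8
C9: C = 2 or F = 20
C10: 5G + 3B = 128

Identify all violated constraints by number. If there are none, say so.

C1: H + B = 11; 11 mod 4 = 3 — holds.
C2: B² + G² = 9² + 20² = 81 + 400 = 481, not 480 — fails.
C3: G = 20 is outside [15, 19] — fails.
C4: C + G = 3 + 20 = 23 — holds.
C5: 20 / 5 = 4, so 5 divides 20 — holds.
C6: C × B = 3 × 9 = 27, not 30 — fails.
C7: 3G − 2H = 3(20) − 2(2) = 56 — holds.
C8: B + H = 9 + 2 = 11; 11 > 8 — holds.
C9: C = 3 ≠ 2, but F = 20 = 20 (second disjunct) — holds.
C10: 5G + 3B = 5(20) + 3(9) = 127, not 128 — fails.

Constraints 2, 3, 6, 10 do not hold.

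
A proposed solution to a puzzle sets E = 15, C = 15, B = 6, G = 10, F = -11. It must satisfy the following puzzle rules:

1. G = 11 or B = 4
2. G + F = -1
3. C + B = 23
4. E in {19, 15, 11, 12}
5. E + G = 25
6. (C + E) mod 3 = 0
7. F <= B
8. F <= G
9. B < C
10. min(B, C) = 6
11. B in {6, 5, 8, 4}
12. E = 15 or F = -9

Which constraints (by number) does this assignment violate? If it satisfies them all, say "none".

The assignment fails constraints 1, 3.

1. G = 10 ≠ 11 and B = 6 ≠ 4; both disjuncts false  no
2. G + F = 10 + (-11) = -1  yes
3. C + B = 15 + 6 = 21, not 23  no
4. E = 15 is in {19, 15, 11, 12}  yes
5. E + G = 15 + 10 = 25  yes
6. C + E = 30; 30 mod 3 = 0  yes
7. F = -11, B = 6; -11 ≤ 6  yes
8. F = -11, G = 10; -11 ≤ 10  yes
9. B = 6, C = 15; 6 < 15  yes
10. min(6, 15) = 6  yes
11. B = 6 is in {6, 5, 8, 4}  yes
12. E = 15 = 15 (first disjunct)  yes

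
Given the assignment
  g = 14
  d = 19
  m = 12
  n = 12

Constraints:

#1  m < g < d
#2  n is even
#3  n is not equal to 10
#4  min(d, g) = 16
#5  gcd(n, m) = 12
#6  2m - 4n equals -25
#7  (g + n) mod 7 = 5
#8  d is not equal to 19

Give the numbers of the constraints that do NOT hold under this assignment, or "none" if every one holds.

Constraints 4, 6, 8 are violated.

#1 values 12 < 14 < 19 — OK.
#2 n = 12 is even — OK.
#3 n = 12, and 12 ≠ 10 — OK.
#4 min(19, 14) = 14, not 16 — violated.
#5 gcd(12, 12) = 12 — OK.
#6 2m - 4n = 2(12) - 4(12) = -24, not -25 — violated.
#7 g + n = 26; 26 mod 7 = 5 — OK.
#8 d = 19, but 19 is required to differ — violated.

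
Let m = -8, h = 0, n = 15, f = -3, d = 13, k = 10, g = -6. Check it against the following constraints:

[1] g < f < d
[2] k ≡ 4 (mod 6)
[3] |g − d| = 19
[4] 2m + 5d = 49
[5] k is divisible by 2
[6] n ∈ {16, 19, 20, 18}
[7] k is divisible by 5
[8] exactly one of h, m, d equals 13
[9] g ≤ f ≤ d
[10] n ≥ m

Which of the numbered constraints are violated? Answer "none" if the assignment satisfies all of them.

[1] values -6 < -3 < 13  yes
[2] 10 mod 6 = 4  yes
[3] |-6 − 13| = 19  yes
[4] 2m + 5d = 2(-8) + 5(13) = 49  yes
[5] 10 / 2 = 5, so 2 divides 10  yes
[6] n = 15 is not in {16, 19, 20, 18}  no
[7] 10 / 5 = 2, so 5 divides 10  yes
[8] h=0, m=-8, d=13; 1 of them equals 13  yes
[9] values -6 ≤ -3 ≤ 13  yes
[10] n = 15, m = -8; 15 ≥ -8  yes

Violated: 6.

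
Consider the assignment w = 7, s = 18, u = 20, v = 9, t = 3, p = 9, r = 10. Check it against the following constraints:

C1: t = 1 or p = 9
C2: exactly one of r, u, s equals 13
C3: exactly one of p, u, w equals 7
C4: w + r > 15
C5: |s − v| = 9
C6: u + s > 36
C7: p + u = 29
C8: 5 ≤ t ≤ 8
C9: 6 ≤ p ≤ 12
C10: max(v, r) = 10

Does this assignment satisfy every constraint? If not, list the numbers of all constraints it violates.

Constraints 2 and 8 are violated.

C1: t = 3 ≠ 1, but p = 9 = 9 (second disjunct) — holds.
C2: r=10, u=20, s=18; 0 of them equal 13, not exactly one — fails.
C3: p=9, u=20, w=7; 1 of them equals 7 — holds.
C4: w + r = 7 + 10 = 17; 17 > 15 — holds.
C5: |18 − 9| = 9 — holds.
C6: u + s = 20 + 18 = 38; 38 > 36 — holds.
C7: p + u = 9 + 20 = 29 — holds.
C8: t = 3 is outside [5, 8] — fails.
C9: p = 9 lies in [6, 12] — holds.
C10: max(9, 10) = 10 — holds.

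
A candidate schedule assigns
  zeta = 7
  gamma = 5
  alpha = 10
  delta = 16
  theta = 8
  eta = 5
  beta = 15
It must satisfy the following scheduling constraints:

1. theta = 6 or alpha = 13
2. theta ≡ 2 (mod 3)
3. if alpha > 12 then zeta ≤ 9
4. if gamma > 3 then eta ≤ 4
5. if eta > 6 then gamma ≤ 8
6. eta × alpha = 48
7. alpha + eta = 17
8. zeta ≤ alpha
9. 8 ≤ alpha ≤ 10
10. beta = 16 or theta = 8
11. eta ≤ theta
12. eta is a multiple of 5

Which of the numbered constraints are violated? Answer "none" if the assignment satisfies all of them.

Violated: 1, 4, 6, and 7.

1. theta = 8 ≠ 6 and alpha = 10 ≠ 13; both disjuncts false — violated.
2. 8 mod 3 = 2 — OK.
3. alpha = 10, not > 12; antecedent false, conditional vacuously true — OK.
4. gamma = 5 > 3, so we need eta ≤ 4; but eta = 5 > 4 — violated.
5. eta = 5, not > 6; antecedent false, conditional vacuously true — OK.
6. eta × alpha = 5 × 10 = 50, not 48 — violated.
7. alpha + eta = 10 + 5 = 15, not 17 — violated.
8. zeta = 7, alpha = 10; 7 ≤ 10 — OK.
9. alpha = 10 lies in [8, 10] — OK.
10. beta = 15 ≠ 16, but theta = 8 = 8 (second disjunct) — OK.
11. eta = 5, theta = 8; 5 ≤ 8 — OK.
12. 5 / 5 = 1, so 5 divides 5 — OK.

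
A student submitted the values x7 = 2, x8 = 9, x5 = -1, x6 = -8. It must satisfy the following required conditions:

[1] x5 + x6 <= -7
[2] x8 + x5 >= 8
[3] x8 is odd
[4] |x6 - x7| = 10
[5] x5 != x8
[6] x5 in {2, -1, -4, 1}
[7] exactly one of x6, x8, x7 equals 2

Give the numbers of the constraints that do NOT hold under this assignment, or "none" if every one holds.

[1] x5 + x6 = -1 + (-8) = -9; -9 ≤ -7  OK
[2] x8 + x5 = 9 + (-1) = 8; 8 ≥ 8  OK
[3] x8 = 9 is odd  OK
[4] |-8 - 2| = 10  OK
[5] x5 = -1, x8 = 9; distinct  OK
[6] x5 = -1 is in {2, -1, -4, 1}  OK
[7] x6=-8, x8=9, x7=2; 1 of them equals 2  OK

Yes — all constraints hold.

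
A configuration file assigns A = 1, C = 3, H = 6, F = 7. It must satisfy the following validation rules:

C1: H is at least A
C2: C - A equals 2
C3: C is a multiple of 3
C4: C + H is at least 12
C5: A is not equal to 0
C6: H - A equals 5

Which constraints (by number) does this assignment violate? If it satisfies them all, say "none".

The assignment fails constraint 4.

C1: H = 6, A = 1; 6 ≥ 1  ✓
C2: C - A = 3 - 1 = 2  ✓
C3: 3 / 3 = 1, so 3 divides 3  ✓
C4: C + H = 3 + 6 = 9; 9 < 12, bound 12 not met  ✗
C5: A = 1, and 1 ≠ 0  ✓
C6: H - A = 6 - 1 = 5  ✓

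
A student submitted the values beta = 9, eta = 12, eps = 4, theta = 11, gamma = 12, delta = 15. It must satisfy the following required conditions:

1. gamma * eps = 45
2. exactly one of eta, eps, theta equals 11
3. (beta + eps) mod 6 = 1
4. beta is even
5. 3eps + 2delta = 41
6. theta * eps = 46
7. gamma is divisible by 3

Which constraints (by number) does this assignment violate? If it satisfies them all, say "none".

Constraints 1, 4, 5, and 6 do not hold.

1. gamma * eps = 12 * 4 = 48, not 45  ✘
2. eta=12, eps=4, theta=11; 1 of them equals 11  ✔
3. beta + eps = 13; 13 mod 6 = 1  ✔
4. beta = 9 is odd  ✘
5. 3eps + 2delta = 3(4) + 2(15) = 42, not 41  ✘
6. theta * eps = 11 * 4 = 44, not 46  ✘
7. 12 / 3 = 4, so 3 divides 12  ✔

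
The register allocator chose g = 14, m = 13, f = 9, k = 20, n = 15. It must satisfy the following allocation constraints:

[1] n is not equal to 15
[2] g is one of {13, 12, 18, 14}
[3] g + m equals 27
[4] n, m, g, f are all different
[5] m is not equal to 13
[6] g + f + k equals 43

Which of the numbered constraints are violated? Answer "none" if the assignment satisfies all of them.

The assignment fails constraints 1 and 5.

[1] n = 15, but 15 is required to differ  ✗
[2] g = 14 is in {13, 12, 18, 14}  ✓
[3] g + m = 14 + 13 = 27  ✓
[4] values 15, 13, 14, 9 are pairwise distinct  ✓
[5] m = 13, but 13 is required to differ  ✗
[6] g + f + k = 14 + 9 + 20 = 43  ✓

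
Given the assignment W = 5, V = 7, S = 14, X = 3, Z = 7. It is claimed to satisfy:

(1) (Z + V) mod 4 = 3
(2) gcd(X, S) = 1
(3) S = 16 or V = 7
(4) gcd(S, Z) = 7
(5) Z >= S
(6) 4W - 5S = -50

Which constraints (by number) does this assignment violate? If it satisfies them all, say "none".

Constraints 1 and 5 do not hold.

(1) Z + V = 14; 14 mod 4 = 2, not 3 — violated.
(2) gcd(3, 14) = 1 — satisfied.
(3) S = 14 ≠ 16, but V = 7 = 7 (second disjunct) — satisfied.
(4) gcd(14, 7) = 7 — satisfied.
(5) Z = 7, S = 14; 7 < 14 (want ≥) — violated.
(6) 4W - 5S = 4(5) - 5(14) = -50 — satisfied.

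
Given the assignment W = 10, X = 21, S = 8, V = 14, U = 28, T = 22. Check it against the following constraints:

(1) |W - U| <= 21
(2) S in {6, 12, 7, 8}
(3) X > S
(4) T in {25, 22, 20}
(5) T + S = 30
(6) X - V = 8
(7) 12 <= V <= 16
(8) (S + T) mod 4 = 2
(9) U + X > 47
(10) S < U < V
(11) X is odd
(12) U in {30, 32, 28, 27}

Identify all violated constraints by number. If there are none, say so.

Constraints 6 and 10 do not hold.

(1) |10 - 28| = 18; 18 ≤ 21  true
(2) S = 8 is in {6, 12, 7, 8}  true
(3) X = 21, S = 8; 21 > 8  true
(4) T = 22 is in {25, 22, 20}  true
(5) T + S = 22 + 8 = 30  true
(6) X - V = 21 - 14 = 7, not 8  false
(7) V = 14 lies in [12, 16]  true
(8) S + T = 30; 30 mod 4 = 2  true
(9) U + X = 28 + 21 = 49; 49 > 47  true
(10) values 8, 28, 14; U = 28 is not < V = 14  false
(11) X = 21 is odd  true
(12) U = 28 is in {30, 32, 28, 27}  true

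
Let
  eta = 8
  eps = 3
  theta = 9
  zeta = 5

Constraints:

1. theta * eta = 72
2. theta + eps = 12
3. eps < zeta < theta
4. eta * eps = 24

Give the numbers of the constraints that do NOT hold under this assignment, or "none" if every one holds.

1. theta * eta = 9 * 8 = 72  yes
2. theta + eps = 9 + 3 = 12  yes
3. values 3 < 5 < 9  yes
4. eta * eps = 8 * 3 = 24  yes

Yes — all constraints hold.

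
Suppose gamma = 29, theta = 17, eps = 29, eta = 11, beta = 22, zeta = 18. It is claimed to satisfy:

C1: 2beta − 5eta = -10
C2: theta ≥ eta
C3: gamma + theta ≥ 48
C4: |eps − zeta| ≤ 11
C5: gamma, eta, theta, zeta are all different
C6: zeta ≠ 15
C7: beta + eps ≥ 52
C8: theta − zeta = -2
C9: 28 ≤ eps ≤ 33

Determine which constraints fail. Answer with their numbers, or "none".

C1: 2beta − 5eta = 2(22) − 5(11) = -11, not -10 — fails.
C2: theta = 17, eta = 11; 17 ≥ 11 — holds.
C3: gamma + theta = 29 + 17 = 46; 46 < 48, bound 48 not met — fails.
C4: |29 − 18| = 11; 11 ≤ 11 — holds.
C5: values 29, 11, 17, 18 are pairwise distinct — holds.
C6: zeta = 18, and 18 ≠ 15 — holds.
C7: beta + eps = 22 + 29 = 51; 51 < 52, bound 52 not met — fails.
C8: theta − zeta = 17 − 18 = -1, not -2 — fails.
C9: eps = 29 lies in [28, 33] — holds.

No — constraints 1, 3, 7, and 8 are not satisfied.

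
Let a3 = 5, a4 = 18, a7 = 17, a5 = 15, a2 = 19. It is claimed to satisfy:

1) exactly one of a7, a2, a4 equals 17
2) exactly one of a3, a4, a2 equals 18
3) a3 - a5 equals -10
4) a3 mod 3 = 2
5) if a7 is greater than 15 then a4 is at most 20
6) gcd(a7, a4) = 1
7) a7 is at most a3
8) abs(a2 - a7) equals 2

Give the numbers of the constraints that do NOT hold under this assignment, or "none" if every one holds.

1) a7=17, a2=19, a4=18; 1 of them equals 17 — satisfied.
2) a3=5, a4=18, a2=19; 1 of them equals 18 — satisfied.
3) a3 - a5 = 5 - 15 = -10 — satisfied.
4) 5 mod 3 = 2 — satisfied.
5) a7 = 17 > 15, so we need a4 ≤ 20; a4 = 18 ≤ 20 — satisfied.
6) gcd(17, 18) = 1 — satisfied.
7) a7 = 17, a3 = 5; 17 > 5 (want ≤) — violated.
8) abs(19 - 17) = 2 — satisfied.

Constraint 7 is violated.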